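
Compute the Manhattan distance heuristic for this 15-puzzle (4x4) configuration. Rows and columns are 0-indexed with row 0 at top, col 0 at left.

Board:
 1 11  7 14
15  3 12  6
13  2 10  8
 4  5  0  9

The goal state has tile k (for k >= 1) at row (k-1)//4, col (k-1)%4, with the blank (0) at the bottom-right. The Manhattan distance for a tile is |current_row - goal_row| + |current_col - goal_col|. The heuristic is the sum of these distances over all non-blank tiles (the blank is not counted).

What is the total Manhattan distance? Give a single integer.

Answer: 37

Derivation:
Tile 1: at (0,0), goal (0,0), distance |0-0|+|0-0| = 0
Tile 11: at (0,1), goal (2,2), distance |0-2|+|1-2| = 3
Tile 7: at (0,2), goal (1,2), distance |0-1|+|2-2| = 1
Tile 14: at (0,3), goal (3,1), distance |0-3|+|3-1| = 5
Tile 15: at (1,0), goal (3,2), distance |1-3|+|0-2| = 4
Tile 3: at (1,1), goal (0,2), distance |1-0|+|1-2| = 2
Tile 12: at (1,2), goal (2,3), distance |1-2|+|2-3| = 2
Tile 6: at (1,3), goal (1,1), distance |1-1|+|3-1| = 2
Tile 13: at (2,0), goal (3,0), distance |2-3|+|0-0| = 1
Tile 2: at (2,1), goal (0,1), distance |2-0|+|1-1| = 2
Tile 10: at (2,2), goal (2,1), distance |2-2|+|2-1| = 1
Tile 8: at (2,3), goal (1,3), distance |2-1|+|3-3| = 1
Tile 4: at (3,0), goal (0,3), distance |3-0|+|0-3| = 6
Tile 5: at (3,1), goal (1,0), distance |3-1|+|1-0| = 3
Tile 9: at (3,3), goal (2,0), distance |3-2|+|3-0| = 4
Sum: 0 + 3 + 1 + 5 + 4 + 2 + 2 + 2 + 1 + 2 + 1 + 1 + 6 + 3 + 4 = 37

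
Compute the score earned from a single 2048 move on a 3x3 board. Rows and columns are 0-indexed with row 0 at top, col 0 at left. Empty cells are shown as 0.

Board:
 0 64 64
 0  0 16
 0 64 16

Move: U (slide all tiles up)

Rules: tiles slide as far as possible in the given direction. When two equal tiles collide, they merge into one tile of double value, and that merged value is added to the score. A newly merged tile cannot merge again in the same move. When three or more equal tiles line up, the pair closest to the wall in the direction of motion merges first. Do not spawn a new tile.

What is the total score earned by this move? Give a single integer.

Answer: 160

Derivation:
Slide up:
col 0: [0, 0, 0] -> [0, 0, 0]  score +0 (running 0)
col 1: [64, 0, 64] -> [128, 0, 0]  score +128 (running 128)
col 2: [64, 16, 16] -> [64, 32, 0]  score +32 (running 160)
Board after move:
  0 128  64
  0   0  32
  0   0   0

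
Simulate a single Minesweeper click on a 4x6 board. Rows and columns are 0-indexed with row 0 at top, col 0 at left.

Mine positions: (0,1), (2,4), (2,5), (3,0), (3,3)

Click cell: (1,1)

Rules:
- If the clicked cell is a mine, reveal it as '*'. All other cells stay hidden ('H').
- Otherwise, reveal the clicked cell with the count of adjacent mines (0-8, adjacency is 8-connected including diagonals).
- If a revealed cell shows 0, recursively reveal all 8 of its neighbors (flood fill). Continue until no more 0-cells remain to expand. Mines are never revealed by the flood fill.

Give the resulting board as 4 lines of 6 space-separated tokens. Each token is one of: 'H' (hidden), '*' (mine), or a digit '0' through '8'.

H H H H H H
H 1 H H H H
H H H H H H
H H H H H H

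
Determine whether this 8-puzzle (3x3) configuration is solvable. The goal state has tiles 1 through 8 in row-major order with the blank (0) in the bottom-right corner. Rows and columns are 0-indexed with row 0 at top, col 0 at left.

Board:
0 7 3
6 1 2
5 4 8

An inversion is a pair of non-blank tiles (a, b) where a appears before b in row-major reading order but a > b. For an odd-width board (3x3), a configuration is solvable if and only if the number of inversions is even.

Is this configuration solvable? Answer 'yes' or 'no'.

Answer: no

Derivation:
Inversions (pairs i<j in row-major order where tile[i] > tile[j] > 0): 13
13 is odd, so the puzzle is not solvable.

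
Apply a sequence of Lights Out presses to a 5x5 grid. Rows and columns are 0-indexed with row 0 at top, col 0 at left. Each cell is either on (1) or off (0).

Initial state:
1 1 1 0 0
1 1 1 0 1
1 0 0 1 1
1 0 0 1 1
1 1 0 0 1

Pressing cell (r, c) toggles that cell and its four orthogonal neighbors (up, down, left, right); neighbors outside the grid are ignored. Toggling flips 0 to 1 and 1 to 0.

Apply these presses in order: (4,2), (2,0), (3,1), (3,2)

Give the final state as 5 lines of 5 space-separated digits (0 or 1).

Answer: 1 1 1 0 0
0 1 1 0 1
0 0 1 1 1
1 0 1 0 1
1 1 0 1 1

Derivation:
After press 1 at (4,2):
1 1 1 0 0
1 1 1 0 1
1 0 0 1 1
1 0 1 1 1
1 0 1 1 1

After press 2 at (2,0):
1 1 1 0 0
0 1 1 0 1
0 1 0 1 1
0 0 1 1 1
1 0 1 1 1

After press 3 at (3,1):
1 1 1 0 0
0 1 1 0 1
0 0 0 1 1
1 1 0 1 1
1 1 1 1 1

After press 4 at (3,2):
1 1 1 0 0
0 1 1 0 1
0 0 1 1 1
1 0 1 0 1
1 1 0 1 1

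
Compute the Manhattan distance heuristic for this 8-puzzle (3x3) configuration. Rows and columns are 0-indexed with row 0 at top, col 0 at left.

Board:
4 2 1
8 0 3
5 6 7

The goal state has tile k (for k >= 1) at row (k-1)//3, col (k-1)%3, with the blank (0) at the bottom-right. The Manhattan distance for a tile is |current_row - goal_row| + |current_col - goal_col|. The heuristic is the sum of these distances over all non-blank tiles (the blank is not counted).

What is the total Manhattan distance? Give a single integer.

Tile 4: (0,0)->(1,0) = 1
Tile 2: (0,1)->(0,1) = 0
Tile 1: (0,2)->(0,0) = 2
Tile 8: (1,0)->(2,1) = 2
Tile 3: (1,2)->(0,2) = 1
Tile 5: (2,0)->(1,1) = 2
Tile 6: (2,1)->(1,2) = 2
Tile 7: (2,2)->(2,0) = 2
Sum: 1 + 0 + 2 + 2 + 1 + 2 + 2 + 2 = 12

Answer: 12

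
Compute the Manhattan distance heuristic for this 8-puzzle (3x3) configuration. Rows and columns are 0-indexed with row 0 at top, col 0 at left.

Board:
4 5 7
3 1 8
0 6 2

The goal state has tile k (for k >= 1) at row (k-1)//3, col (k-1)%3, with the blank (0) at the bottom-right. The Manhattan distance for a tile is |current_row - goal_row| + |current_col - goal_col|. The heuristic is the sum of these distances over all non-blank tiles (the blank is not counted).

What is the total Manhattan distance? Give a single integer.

Answer: 18

Derivation:
Tile 4: (0,0)->(1,0) = 1
Tile 5: (0,1)->(1,1) = 1
Tile 7: (0,2)->(2,0) = 4
Tile 3: (1,0)->(0,2) = 3
Tile 1: (1,1)->(0,0) = 2
Tile 8: (1,2)->(2,1) = 2
Tile 6: (2,1)->(1,2) = 2
Tile 2: (2,2)->(0,1) = 3
Sum: 1 + 1 + 4 + 3 + 2 + 2 + 2 + 3 = 18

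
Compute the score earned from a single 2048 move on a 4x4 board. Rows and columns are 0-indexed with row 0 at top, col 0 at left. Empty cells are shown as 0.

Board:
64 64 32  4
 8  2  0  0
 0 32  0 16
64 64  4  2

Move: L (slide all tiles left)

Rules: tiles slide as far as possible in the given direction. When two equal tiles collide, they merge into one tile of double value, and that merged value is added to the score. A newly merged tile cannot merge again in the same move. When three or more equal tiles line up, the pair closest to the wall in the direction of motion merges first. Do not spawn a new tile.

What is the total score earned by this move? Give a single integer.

Answer: 256

Derivation:
Slide left:
row 0: [64, 64, 32, 4] -> [128, 32, 4, 0]  score +128 (running 128)
row 1: [8, 2, 0, 0] -> [8, 2, 0, 0]  score +0 (running 128)
row 2: [0, 32, 0, 16] -> [32, 16, 0, 0]  score +0 (running 128)
row 3: [64, 64, 4, 2] -> [128, 4, 2, 0]  score +128 (running 256)
Board after move:
128  32   4   0
  8   2   0   0
 32  16   0   0
128   4   2   0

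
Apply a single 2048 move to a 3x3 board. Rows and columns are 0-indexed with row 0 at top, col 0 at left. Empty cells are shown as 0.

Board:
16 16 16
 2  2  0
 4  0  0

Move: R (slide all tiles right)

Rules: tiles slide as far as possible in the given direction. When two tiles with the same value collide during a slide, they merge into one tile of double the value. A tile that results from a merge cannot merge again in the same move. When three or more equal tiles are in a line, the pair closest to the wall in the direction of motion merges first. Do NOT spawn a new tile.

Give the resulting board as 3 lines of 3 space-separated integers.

Slide right:
row 0: [16, 16, 16] -> [0, 16, 32]
row 1: [2, 2, 0] -> [0, 0, 4]
row 2: [4, 0, 0] -> [0, 0, 4]

Answer:  0 16 32
 0  0  4
 0  0  4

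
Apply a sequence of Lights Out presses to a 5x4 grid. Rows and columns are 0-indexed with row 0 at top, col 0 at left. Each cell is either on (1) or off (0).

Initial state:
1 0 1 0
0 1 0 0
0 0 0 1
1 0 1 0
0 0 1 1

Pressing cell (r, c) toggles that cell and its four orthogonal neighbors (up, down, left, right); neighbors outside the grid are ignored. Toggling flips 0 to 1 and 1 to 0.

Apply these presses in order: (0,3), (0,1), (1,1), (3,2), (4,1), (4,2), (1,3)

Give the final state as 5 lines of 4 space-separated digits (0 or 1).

After press 1 at (0,3):
1 0 0 1
0 1 0 1
0 0 0 1
1 0 1 0
0 0 1 1

After press 2 at (0,1):
0 1 1 1
0 0 0 1
0 0 0 1
1 0 1 0
0 0 1 1

After press 3 at (1,1):
0 0 1 1
1 1 1 1
0 1 0 1
1 0 1 0
0 0 1 1

After press 4 at (3,2):
0 0 1 1
1 1 1 1
0 1 1 1
1 1 0 1
0 0 0 1

After press 5 at (4,1):
0 0 1 1
1 1 1 1
0 1 1 1
1 0 0 1
1 1 1 1

After press 6 at (4,2):
0 0 1 1
1 1 1 1
0 1 1 1
1 0 1 1
1 0 0 0

After press 7 at (1,3):
0 0 1 0
1 1 0 0
0 1 1 0
1 0 1 1
1 0 0 0

Answer: 0 0 1 0
1 1 0 0
0 1 1 0
1 0 1 1
1 0 0 0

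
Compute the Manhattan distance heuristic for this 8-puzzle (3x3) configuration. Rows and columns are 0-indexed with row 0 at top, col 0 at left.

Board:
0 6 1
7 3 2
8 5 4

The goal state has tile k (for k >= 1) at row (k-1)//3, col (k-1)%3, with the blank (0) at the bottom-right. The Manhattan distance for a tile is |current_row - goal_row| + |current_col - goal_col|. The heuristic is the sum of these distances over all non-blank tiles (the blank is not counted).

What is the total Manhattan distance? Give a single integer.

Tile 6: (0,1)->(1,2) = 2
Tile 1: (0,2)->(0,0) = 2
Tile 7: (1,0)->(2,0) = 1
Tile 3: (1,1)->(0,2) = 2
Tile 2: (1,2)->(0,1) = 2
Tile 8: (2,0)->(2,1) = 1
Tile 5: (2,1)->(1,1) = 1
Tile 4: (2,2)->(1,0) = 3
Sum: 2 + 2 + 1 + 2 + 2 + 1 + 1 + 3 = 14

Answer: 14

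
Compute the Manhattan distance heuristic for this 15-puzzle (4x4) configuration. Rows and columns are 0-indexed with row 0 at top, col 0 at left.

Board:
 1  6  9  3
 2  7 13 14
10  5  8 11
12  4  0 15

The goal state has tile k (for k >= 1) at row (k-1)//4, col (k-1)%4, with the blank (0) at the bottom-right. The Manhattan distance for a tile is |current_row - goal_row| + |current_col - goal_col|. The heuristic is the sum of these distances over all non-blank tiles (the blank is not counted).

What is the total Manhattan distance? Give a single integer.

Tile 1: (0,0)->(0,0) = 0
Tile 6: (0,1)->(1,1) = 1
Tile 9: (0,2)->(2,0) = 4
Tile 3: (0,3)->(0,2) = 1
Tile 2: (1,0)->(0,1) = 2
Tile 7: (1,1)->(1,2) = 1
Tile 13: (1,2)->(3,0) = 4
Tile 14: (1,3)->(3,1) = 4
Tile 10: (2,0)->(2,1) = 1
Tile 5: (2,1)->(1,0) = 2
Tile 8: (2,2)->(1,3) = 2
Tile 11: (2,3)->(2,2) = 1
Tile 12: (3,0)->(2,3) = 4
Tile 4: (3,1)->(0,3) = 5
Tile 15: (3,3)->(3,2) = 1
Sum: 0 + 1 + 4 + 1 + 2 + 1 + 4 + 4 + 1 + 2 + 2 + 1 + 4 + 5 + 1 = 33

Answer: 33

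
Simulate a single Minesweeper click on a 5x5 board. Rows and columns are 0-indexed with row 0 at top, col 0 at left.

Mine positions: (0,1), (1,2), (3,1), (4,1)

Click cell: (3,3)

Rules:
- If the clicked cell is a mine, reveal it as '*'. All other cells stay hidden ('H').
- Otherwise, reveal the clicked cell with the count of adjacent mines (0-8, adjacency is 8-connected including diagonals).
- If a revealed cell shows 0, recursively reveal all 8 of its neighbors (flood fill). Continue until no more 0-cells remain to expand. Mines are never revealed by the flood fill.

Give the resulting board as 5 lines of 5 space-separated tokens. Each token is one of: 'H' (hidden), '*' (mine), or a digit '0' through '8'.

H H H 1 0
H H H 1 0
H H 2 1 0
H H 2 0 0
H H 2 0 0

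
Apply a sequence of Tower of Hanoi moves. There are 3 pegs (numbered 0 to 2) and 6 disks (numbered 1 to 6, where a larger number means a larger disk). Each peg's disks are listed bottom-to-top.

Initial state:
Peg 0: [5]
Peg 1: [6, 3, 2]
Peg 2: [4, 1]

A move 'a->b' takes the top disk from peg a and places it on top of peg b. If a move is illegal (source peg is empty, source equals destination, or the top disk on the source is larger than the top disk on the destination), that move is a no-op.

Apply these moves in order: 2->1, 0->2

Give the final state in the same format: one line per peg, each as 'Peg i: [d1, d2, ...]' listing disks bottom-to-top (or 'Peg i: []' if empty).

After move 1 (2->1):
Peg 0: [5]
Peg 1: [6, 3, 2, 1]
Peg 2: [4]

After move 2 (0->2):
Peg 0: [5]
Peg 1: [6, 3, 2, 1]
Peg 2: [4]

Answer: Peg 0: [5]
Peg 1: [6, 3, 2, 1]
Peg 2: [4]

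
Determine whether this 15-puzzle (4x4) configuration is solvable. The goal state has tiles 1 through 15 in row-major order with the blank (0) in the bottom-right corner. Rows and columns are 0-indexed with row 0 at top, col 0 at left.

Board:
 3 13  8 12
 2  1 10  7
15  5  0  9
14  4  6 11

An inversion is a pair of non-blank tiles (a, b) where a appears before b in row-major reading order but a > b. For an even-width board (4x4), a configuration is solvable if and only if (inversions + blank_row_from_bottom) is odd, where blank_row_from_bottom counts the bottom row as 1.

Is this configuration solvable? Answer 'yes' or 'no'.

Inversions: 49
Blank is in row 2 (0-indexed from top), which is row 2 counting from the bottom (bottom = 1).
49 + 2 = 51, which is odd, so the puzzle is solvable.

Answer: yes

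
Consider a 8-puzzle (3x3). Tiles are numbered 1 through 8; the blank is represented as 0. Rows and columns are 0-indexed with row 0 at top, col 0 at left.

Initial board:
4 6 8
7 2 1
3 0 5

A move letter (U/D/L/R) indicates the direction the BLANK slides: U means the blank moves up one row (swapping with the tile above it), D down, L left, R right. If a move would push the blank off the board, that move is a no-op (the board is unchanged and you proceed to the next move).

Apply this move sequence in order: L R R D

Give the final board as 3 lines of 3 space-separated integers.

Answer: 4 6 8
7 2 1
3 5 0

Derivation:
After move 1 (L):
4 6 8
7 2 1
0 3 5

After move 2 (R):
4 6 8
7 2 1
3 0 5

After move 3 (R):
4 6 8
7 2 1
3 5 0

After move 4 (D):
4 6 8
7 2 1
3 5 0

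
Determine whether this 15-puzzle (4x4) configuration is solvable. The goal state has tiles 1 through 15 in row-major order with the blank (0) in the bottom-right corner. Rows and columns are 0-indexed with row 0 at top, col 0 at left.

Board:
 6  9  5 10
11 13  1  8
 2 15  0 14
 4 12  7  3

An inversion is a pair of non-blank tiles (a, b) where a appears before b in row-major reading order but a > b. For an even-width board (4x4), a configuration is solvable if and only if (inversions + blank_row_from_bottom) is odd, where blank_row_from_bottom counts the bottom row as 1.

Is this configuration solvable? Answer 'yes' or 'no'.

Answer: no

Derivation:
Inversions: 52
Blank is in row 2 (0-indexed from top), which is row 2 counting from the bottom (bottom = 1).
52 + 2 = 54, which is even, so the puzzle is not solvable.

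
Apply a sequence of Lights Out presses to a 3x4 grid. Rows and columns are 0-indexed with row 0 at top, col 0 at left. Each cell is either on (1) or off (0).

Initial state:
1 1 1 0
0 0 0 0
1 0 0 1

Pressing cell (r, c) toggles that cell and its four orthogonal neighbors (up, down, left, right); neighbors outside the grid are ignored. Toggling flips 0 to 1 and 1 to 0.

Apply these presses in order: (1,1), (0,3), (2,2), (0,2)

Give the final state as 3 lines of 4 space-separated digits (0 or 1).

After press 1 at (1,1):
1 0 1 0
1 1 1 0
1 1 0 1

After press 2 at (0,3):
1 0 0 1
1 1 1 1
1 1 0 1

After press 3 at (2,2):
1 0 0 1
1 1 0 1
1 0 1 0

After press 4 at (0,2):
1 1 1 0
1 1 1 1
1 0 1 0

Answer: 1 1 1 0
1 1 1 1
1 0 1 0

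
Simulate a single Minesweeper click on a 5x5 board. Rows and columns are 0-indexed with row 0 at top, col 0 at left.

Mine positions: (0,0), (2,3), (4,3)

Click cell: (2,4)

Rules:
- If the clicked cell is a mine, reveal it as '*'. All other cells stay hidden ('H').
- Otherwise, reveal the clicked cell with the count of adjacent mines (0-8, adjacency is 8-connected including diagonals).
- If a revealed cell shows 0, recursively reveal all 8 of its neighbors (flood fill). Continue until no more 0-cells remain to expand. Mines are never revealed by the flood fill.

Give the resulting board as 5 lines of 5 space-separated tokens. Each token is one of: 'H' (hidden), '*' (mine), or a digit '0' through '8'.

H H H H H
H H H H H
H H H H 1
H H H H H
H H H H H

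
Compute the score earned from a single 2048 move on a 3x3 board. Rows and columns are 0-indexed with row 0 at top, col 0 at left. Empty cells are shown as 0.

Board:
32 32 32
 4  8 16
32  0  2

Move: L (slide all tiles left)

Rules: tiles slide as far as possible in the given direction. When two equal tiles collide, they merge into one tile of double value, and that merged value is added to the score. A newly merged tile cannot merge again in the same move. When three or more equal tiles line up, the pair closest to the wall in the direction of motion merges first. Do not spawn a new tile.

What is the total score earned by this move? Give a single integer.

Answer: 64

Derivation:
Slide left:
row 0: [32, 32, 32] -> [64, 32, 0]  score +64 (running 64)
row 1: [4, 8, 16] -> [4, 8, 16]  score +0 (running 64)
row 2: [32, 0, 2] -> [32, 2, 0]  score +0 (running 64)
Board after move:
64 32  0
 4  8 16
32  2  0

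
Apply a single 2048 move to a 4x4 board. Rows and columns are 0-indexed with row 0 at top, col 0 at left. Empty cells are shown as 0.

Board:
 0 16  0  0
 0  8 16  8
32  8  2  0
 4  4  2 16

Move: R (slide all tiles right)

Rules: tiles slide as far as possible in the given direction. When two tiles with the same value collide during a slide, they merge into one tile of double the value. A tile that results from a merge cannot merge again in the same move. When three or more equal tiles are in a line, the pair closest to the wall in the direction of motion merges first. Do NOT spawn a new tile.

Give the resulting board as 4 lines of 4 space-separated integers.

Slide right:
row 0: [0, 16, 0, 0] -> [0, 0, 0, 16]
row 1: [0, 8, 16, 8] -> [0, 8, 16, 8]
row 2: [32, 8, 2, 0] -> [0, 32, 8, 2]
row 3: [4, 4, 2, 16] -> [0, 8, 2, 16]

Answer:  0  0  0 16
 0  8 16  8
 0 32  8  2
 0  8  2 16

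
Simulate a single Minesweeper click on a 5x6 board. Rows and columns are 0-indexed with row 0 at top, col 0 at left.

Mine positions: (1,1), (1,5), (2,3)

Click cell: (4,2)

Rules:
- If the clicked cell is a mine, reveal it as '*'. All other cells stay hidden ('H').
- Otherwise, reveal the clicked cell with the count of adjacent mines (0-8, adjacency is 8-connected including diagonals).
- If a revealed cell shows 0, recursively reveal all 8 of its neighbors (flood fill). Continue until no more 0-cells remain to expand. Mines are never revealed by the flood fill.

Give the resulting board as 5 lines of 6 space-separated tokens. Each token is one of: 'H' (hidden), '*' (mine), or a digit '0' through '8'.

H H H H H H
H H H H H H
1 1 2 H 2 1
0 0 1 1 1 0
0 0 0 0 0 0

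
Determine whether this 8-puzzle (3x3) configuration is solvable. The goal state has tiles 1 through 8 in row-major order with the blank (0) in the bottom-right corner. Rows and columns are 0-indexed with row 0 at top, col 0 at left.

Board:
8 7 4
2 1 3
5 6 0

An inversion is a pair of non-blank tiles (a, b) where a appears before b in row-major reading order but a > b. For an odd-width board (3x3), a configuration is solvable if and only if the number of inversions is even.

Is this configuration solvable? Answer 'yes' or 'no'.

Answer: no

Derivation:
Inversions (pairs i<j in row-major order where tile[i] > tile[j] > 0): 17
17 is odd, so the puzzle is not solvable.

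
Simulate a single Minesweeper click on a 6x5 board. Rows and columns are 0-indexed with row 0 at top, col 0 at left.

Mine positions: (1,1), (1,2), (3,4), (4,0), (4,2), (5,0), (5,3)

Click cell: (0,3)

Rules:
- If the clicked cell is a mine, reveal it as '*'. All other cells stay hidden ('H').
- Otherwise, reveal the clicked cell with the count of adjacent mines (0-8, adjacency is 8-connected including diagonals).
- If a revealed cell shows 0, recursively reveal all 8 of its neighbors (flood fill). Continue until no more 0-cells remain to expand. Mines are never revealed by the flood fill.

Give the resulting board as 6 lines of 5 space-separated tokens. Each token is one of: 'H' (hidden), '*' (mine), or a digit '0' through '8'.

H H H 1 H
H H H H H
H H H H H
H H H H H
H H H H H
H H H H H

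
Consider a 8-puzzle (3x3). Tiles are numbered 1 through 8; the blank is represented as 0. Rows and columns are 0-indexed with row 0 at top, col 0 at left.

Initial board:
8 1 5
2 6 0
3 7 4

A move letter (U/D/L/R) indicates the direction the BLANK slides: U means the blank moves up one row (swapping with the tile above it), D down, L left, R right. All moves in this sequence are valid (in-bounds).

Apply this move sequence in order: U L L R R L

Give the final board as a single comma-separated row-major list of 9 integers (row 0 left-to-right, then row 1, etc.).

Answer: 8, 0, 1, 2, 6, 5, 3, 7, 4

Derivation:
After move 1 (U):
8 1 0
2 6 5
3 7 4

After move 2 (L):
8 0 1
2 6 5
3 7 4

After move 3 (L):
0 8 1
2 6 5
3 7 4

After move 4 (R):
8 0 1
2 6 5
3 7 4

After move 5 (R):
8 1 0
2 6 5
3 7 4

After move 6 (L):
8 0 1
2 6 5
3 7 4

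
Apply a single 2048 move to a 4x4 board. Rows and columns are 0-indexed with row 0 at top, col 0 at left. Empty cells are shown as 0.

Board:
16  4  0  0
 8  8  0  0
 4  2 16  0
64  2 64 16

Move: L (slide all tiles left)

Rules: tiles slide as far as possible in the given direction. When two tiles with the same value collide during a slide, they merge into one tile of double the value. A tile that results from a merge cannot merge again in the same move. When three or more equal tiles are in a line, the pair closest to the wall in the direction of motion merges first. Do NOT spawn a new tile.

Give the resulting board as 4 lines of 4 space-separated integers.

Answer: 16  4  0  0
16  0  0  0
 4  2 16  0
64  2 64 16

Derivation:
Slide left:
row 0: [16, 4, 0, 0] -> [16, 4, 0, 0]
row 1: [8, 8, 0, 0] -> [16, 0, 0, 0]
row 2: [4, 2, 16, 0] -> [4, 2, 16, 0]
row 3: [64, 2, 64, 16] -> [64, 2, 64, 16]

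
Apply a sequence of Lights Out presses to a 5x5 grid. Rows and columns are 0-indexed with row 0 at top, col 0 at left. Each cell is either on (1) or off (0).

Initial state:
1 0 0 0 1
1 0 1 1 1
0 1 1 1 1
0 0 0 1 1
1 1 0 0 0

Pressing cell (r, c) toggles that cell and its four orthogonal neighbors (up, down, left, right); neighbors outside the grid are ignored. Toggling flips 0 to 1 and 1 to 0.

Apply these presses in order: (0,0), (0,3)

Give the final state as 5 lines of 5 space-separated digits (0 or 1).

After press 1 at (0,0):
0 1 0 0 1
0 0 1 1 1
0 1 1 1 1
0 0 0 1 1
1 1 0 0 0

After press 2 at (0,3):
0 1 1 1 0
0 0 1 0 1
0 1 1 1 1
0 0 0 1 1
1 1 0 0 0

Answer: 0 1 1 1 0
0 0 1 0 1
0 1 1 1 1
0 0 0 1 1
1 1 0 0 0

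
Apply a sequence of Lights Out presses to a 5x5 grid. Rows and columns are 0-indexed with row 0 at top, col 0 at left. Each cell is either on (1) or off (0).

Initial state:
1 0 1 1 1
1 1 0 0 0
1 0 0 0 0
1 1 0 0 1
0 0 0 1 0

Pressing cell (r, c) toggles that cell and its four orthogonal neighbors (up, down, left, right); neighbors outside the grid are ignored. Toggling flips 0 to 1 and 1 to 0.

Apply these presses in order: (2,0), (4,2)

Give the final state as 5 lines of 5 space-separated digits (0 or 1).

Answer: 1 0 1 1 1
0 1 0 0 0
0 1 0 0 0
0 1 1 0 1
0 1 1 0 0

Derivation:
After press 1 at (2,0):
1 0 1 1 1
0 1 0 0 0
0 1 0 0 0
0 1 0 0 1
0 0 0 1 0

After press 2 at (4,2):
1 0 1 1 1
0 1 0 0 0
0 1 0 0 0
0 1 1 0 1
0 1 1 0 0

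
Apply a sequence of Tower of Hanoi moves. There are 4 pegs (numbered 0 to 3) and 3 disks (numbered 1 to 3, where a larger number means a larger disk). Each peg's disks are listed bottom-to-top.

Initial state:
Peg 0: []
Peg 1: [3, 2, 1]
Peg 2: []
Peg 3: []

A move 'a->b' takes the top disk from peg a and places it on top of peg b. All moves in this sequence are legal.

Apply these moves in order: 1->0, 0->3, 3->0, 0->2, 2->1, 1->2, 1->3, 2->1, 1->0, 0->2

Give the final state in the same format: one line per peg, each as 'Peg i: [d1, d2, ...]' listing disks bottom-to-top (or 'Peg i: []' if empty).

Answer: Peg 0: []
Peg 1: [3]
Peg 2: [1]
Peg 3: [2]

Derivation:
After move 1 (1->0):
Peg 0: [1]
Peg 1: [3, 2]
Peg 2: []
Peg 3: []

After move 2 (0->3):
Peg 0: []
Peg 1: [3, 2]
Peg 2: []
Peg 3: [1]

After move 3 (3->0):
Peg 0: [1]
Peg 1: [3, 2]
Peg 2: []
Peg 3: []

After move 4 (0->2):
Peg 0: []
Peg 1: [3, 2]
Peg 2: [1]
Peg 3: []

After move 5 (2->1):
Peg 0: []
Peg 1: [3, 2, 1]
Peg 2: []
Peg 3: []

After move 6 (1->2):
Peg 0: []
Peg 1: [3, 2]
Peg 2: [1]
Peg 3: []

After move 7 (1->3):
Peg 0: []
Peg 1: [3]
Peg 2: [1]
Peg 3: [2]

After move 8 (2->1):
Peg 0: []
Peg 1: [3, 1]
Peg 2: []
Peg 3: [2]

After move 9 (1->0):
Peg 0: [1]
Peg 1: [3]
Peg 2: []
Peg 3: [2]

After move 10 (0->2):
Peg 0: []
Peg 1: [3]
Peg 2: [1]
Peg 3: [2]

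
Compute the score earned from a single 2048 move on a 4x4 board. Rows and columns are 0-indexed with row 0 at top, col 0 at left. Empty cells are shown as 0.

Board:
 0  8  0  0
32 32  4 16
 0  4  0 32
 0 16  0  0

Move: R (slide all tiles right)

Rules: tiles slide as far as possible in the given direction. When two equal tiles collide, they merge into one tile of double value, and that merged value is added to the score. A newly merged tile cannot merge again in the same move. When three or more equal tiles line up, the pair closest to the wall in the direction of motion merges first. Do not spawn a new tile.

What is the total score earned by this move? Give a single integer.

Answer: 64

Derivation:
Slide right:
row 0: [0, 8, 0, 0] -> [0, 0, 0, 8]  score +0 (running 0)
row 1: [32, 32, 4, 16] -> [0, 64, 4, 16]  score +64 (running 64)
row 2: [0, 4, 0, 32] -> [0, 0, 4, 32]  score +0 (running 64)
row 3: [0, 16, 0, 0] -> [0, 0, 0, 16]  score +0 (running 64)
Board after move:
 0  0  0  8
 0 64  4 16
 0  0  4 32
 0  0  0 16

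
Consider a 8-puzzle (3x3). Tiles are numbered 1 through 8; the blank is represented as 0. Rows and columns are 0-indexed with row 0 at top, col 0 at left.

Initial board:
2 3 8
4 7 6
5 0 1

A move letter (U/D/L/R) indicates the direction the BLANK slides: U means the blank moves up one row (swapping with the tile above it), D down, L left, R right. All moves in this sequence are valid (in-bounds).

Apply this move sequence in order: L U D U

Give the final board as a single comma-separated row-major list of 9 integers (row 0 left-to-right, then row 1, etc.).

Answer: 2, 3, 8, 0, 7, 6, 4, 5, 1

Derivation:
After move 1 (L):
2 3 8
4 7 6
0 5 1

After move 2 (U):
2 3 8
0 7 6
4 5 1

After move 3 (D):
2 3 8
4 7 6
0 5 1

After move 4 (U):
2 3 8
0 7 6
4 5 1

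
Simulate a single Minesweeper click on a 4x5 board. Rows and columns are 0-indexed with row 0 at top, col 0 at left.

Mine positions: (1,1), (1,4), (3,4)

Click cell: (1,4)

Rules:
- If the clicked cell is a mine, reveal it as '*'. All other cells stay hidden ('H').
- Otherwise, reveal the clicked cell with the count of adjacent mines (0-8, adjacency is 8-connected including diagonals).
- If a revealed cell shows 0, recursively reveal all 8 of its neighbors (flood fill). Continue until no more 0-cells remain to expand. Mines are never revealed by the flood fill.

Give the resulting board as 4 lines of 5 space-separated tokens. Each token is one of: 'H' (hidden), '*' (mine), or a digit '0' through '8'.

H H H H H
H H H H *
H H H H H
H H H H H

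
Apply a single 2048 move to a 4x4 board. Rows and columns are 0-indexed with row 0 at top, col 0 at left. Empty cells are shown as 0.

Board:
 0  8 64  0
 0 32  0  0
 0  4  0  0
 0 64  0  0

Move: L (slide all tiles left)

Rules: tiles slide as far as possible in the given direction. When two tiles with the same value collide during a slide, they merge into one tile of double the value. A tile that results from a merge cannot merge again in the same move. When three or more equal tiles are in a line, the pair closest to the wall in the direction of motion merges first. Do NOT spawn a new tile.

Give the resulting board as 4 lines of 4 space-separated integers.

Slide left:
row 0: [0, 8, 64, 0] -> [8, 64, 0, 0]
row 1: [0, 32, 0, 0] -> [32, 0, 0, 0]
row 2: [0, 4, 0, 0] -> [4, 0, 0, 0]
row 3: [0, 64, 0, 0] -> [64, 0, 0, 0]

Answer:  8 64  0  0
32  0  0  0
 4  0  0  0
64  0  0  0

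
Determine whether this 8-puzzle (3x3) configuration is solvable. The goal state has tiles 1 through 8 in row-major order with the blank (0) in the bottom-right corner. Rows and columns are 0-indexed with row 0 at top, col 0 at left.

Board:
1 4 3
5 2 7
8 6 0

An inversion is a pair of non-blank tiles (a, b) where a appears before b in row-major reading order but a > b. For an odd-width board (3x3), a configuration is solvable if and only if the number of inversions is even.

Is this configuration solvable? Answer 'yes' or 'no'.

Inversions (pairs i<j in row-major order where tile[i] > tile[j] > 0): 6
6 is even, so the puzzle is solvable.

Answer: yes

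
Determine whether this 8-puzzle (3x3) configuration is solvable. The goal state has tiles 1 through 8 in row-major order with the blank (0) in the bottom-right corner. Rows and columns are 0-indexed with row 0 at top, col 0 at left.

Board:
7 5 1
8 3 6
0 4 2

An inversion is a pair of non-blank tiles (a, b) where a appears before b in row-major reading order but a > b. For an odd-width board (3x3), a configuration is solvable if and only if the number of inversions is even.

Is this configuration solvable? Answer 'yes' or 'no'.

Inversions (pairs i<j in row-major order where tile[i] > tile[j] > 0): 18
18 is even, so the puzzle is solvable.

Answer: yes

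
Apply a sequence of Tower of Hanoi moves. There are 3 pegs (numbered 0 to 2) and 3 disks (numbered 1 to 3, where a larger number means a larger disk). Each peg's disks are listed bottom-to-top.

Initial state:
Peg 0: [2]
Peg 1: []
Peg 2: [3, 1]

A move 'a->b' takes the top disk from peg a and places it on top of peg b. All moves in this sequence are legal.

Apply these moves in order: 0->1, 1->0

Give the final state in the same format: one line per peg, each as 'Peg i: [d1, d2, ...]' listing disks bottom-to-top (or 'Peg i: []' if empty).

After move 1 (0->1):
Peg 0: []
Peg 1: [2]
Peg 2: [3, 1]

After move 2 (1->0):
Peg 0: [2]
Peg 1: []
Peg 2: [3, 1]

Answer: Peg 0: [2]
Peg 1: []
Peg 2: [3, 1]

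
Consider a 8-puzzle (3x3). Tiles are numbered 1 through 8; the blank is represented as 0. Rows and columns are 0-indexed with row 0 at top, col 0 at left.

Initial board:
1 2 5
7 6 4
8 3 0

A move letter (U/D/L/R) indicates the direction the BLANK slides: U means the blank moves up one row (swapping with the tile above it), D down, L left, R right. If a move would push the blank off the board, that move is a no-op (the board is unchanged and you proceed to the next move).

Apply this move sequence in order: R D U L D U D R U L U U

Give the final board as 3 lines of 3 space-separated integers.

Answer: 1 0 5
7 2 3
8 4 6

Derivation:
After move 1 (R):
1 2 5
7 6 4
8 3 0

After move 2 (D):
1 2 5
7 6 4
8 3 0

After move 3 (U):
1 2 5
7 6 0
8 3 4

After move 4 (L):
1 2 5
7 0 6
8 3 4

After move 5 (D):
1 2 5
7 3 6
8 0 4

After move 6 (U):
1 2 5
7 0 6
8 3 4

After move 7 (D):
1 2 5
7 3 6
8 0 4

After move 8 (R):
1 2 5
7 3 6
8 4 0

After move 9 (U):
1 2 5
7 3 0
8 4 6

After move 10 (L):
1 2 5
7 0 3
8 4 6

After move 11 (U):
1 0 5
7 2 3
8 4 6

After move 12 (U):
1 0 5
7 2 3
8 4 6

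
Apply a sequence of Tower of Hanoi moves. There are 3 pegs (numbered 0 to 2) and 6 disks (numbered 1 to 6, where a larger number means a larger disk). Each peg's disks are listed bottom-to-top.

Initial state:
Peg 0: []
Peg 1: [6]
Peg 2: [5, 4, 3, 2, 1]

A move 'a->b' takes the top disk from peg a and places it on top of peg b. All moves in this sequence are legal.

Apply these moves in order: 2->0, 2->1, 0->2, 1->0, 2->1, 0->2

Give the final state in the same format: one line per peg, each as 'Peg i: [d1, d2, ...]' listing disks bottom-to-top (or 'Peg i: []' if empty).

After move 1 (2->0):
Peg 0: [1]
Peg 1: [6]
Peg 2: [5, 4, 3, 2]

After move 2 (2->1):
Peg 0: [1]
Peg 1: [6, 2]
Peg 2: [5, 4, 3]

After move 3 (0->2):
Peg 0: []
Peg 1: [6, 2]
Peg 2: [5, 4, 3, 1]

After move 4 (1->0):
Peg 0: [2]
Peg 1: [6]
Peg 2: [5, 4, 3, 1]

After move 5 (2->1):
Peg 0: [2]
Peg 1: [6, 1]
Peg 2: [5, 4, 3]

After move 6 (0->2):
Peg 0: []
Peg 1: [6, 1]
Peg 2: [5, 4, 3, 2]

Answer: Peg 0: []
Peg 1: [6, 1]
Peg 2: [5, 4, 3, 2]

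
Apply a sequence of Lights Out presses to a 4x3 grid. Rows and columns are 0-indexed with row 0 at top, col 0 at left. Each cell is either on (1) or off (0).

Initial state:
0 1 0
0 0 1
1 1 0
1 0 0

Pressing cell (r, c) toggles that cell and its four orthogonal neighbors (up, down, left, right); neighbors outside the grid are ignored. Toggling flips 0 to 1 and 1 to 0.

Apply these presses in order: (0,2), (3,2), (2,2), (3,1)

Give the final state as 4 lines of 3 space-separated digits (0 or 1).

Answer: 0 0 1
0 0 1
1 1 0
0 0 1

Derivation:
After press 1 at (0,2):
0 0 1
0 0 0
1 1 0
1 0 0

After press 2 at (3,2):
0 0 1
0 0 0
1 1 1
1 1 1

After press 3 at (2,2):
0 0 1
0 0 1
1 0 0
1 1 0

After press 4 at (3,1):
0 0 1
0 0 1
1 1 0
0 0 1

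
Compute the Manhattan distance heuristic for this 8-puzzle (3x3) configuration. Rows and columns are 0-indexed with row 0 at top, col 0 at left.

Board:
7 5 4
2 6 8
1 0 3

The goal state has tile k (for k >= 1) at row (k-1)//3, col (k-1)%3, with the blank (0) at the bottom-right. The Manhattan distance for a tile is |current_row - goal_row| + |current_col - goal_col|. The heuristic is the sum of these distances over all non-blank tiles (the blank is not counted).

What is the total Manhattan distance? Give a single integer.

Answer: 15

Derivation:
Tile 7: (0,0)->(2,0) = 2
Tile 5: (0,1)->(1,1) = 1
Tile 4: (0,2)->(1,0) = 3
Tile 2: (1,0)->(0,1) = 2
Tile 6: (1,1)->(1,2) = 1
Tile 8: (1,2)->(2,1) = 2
Tile 1: (2,0)->(0,0) = 2
Tile 3: (2,2)->(0,2) = 2
Sum: 2 + 1 + 3 + 2 + 1 + 2 + 2 + 2 = 15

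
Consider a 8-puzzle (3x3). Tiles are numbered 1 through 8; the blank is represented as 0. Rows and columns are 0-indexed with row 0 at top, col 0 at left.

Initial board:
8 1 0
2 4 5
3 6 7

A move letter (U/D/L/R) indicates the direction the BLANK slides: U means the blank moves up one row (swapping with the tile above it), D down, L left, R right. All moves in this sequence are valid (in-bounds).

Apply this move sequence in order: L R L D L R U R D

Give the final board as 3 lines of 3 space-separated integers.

After move 1 (L):
8 0 1
2 4 5
3 6 7

After move 2 (R):
8 1 0
2 4 5
3 6 7

After move 3 (L):
8 0 1
2 4 5
3 6 7

After move 4 (D):
8 4 1
2 0 5
3 6 7

After move 5 (L):
8 4 1
0 2 5
3 6 7

After move 6 (R):
8 4 1
2 0 5
3 6 7

After move 7 (U):
8 0 1
2 4 5
3 6 7

After move 8 (R):
8 1 0
2 4 5
3 6 7

After move 9 (D):
8 1 5
2 4 0
3 6 7

Answer: 8 1 5
2 4 0
3 6 7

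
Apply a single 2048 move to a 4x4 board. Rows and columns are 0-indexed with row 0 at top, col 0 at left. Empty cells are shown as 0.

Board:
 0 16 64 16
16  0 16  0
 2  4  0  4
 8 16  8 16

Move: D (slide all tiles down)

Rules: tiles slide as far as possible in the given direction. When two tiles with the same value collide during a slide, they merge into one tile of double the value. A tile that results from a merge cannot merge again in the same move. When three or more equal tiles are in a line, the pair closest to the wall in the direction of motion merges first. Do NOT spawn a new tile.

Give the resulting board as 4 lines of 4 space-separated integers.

Slide down:
col 0: [0, 16, 2, 8] -> [0, 16, 2, 8]
col 1: [16, 0, 4, 16] -> [0, 16, 4, 16]
col 2: [64, 16, 0, 8] -> [0, 64, 16, 8]
col 3: [16, 0, 4, 16] -> [0, 16, 4, 16]

Answer:  0  0  0  0
16 16 64 16
 2  4 16  4
 8 16  8 16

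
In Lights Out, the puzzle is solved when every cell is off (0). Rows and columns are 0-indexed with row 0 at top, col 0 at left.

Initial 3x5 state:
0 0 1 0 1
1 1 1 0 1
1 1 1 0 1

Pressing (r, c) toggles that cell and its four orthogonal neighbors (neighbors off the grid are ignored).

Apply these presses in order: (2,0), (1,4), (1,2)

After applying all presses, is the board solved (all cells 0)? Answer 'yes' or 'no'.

Answer: yes

Derivation:
After press 1 at (2,0):
0 0 1 0 1
0 1 1 0 1
0 0 1 0 1

After press 2 at (1,4):
0 0 1 0 0
0 1 1 1 0
0 0 1 0 0

After press 3 at (1,2):
0 0 0 0 0
0 0 0 0 0
0 0 0 0 0

Lights still on: 0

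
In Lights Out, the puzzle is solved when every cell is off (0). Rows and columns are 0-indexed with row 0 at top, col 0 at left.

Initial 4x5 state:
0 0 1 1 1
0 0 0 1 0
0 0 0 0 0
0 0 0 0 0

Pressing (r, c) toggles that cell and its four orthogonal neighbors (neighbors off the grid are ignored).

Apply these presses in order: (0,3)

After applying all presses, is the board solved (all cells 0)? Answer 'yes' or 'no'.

Answer: yes

Derivation:
After press 1 at (0,3):
0 0 0 0 0
0 0 0 0 0
0 0 0 0 0
0 0 0 0 0

Lights still on: 0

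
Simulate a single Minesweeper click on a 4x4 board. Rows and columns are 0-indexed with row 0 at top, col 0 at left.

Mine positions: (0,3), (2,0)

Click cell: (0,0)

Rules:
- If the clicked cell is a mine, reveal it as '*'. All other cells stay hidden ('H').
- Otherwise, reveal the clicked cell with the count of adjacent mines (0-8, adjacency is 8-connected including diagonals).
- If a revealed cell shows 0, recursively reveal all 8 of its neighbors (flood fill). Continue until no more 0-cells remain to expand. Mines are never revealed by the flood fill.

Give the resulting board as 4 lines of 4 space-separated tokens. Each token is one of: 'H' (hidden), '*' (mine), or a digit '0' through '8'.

0 0 1 H
1 1 1 H
H H H H
H H H H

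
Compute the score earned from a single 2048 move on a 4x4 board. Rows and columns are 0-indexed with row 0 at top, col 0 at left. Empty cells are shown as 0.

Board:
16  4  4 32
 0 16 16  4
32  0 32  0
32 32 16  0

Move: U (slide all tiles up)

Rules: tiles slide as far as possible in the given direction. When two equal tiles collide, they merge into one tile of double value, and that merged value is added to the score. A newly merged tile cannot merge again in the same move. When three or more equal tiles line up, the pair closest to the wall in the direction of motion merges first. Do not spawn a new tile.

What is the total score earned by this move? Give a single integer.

Slide up:
col 0: [16, 0, 32, 32] -> [16, 64, 0, 0]  score +64 (running 64)
col 1: [4, 16, 0, 32] -> [4, 16, 32, 0]  score +0 (running 64)
col 2: [4, 16, 32, 16] -> [4, 16, 32, 16]  score +0 (running 64)
col 3: [32, 4, 0, 0] -> [32, 4, 0, 0]  score +0 (running 64)
Board after move:
16  4  4 32
64 16 16  4
 0 32 32  0
 0  0 16  0

Answer: 64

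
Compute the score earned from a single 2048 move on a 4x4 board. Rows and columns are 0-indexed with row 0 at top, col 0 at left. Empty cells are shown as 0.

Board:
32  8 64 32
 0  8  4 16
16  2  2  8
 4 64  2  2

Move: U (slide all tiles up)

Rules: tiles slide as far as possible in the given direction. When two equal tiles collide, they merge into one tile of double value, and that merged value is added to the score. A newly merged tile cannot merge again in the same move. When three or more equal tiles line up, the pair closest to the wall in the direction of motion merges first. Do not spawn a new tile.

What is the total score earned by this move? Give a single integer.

Slide up:
col 0: [32, 0, 16, 4] -> [32, 16, 4, 0]  score +0 (running 0)
col 1: [8, 8, 2, 64] -> [16, 2, 64, 0]  score +16 (running 16)
col 2: [64, 4, 2, 2] -> [64, 4, 4, 0]  score +4 (running 20)
col 3: [32, 16, 8, 2] -> [32, 16, 8, 2]  score +0 (running 20)
Board after move:
32 16 64 32
16  2  4 16
 4 64  4  8
 0  0  0  2

Answer: 20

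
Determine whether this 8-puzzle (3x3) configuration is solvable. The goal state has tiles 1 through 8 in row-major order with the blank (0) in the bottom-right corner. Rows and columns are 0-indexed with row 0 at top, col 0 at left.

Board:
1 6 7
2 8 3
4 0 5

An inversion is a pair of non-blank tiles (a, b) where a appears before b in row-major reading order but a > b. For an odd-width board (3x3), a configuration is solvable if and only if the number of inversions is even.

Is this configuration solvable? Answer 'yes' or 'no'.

Inversions (pairs i<j in row-major order where tile[i] > tile[j] > 0): 11
11 is odd, so the puzzle is not solvable.

Answer: no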